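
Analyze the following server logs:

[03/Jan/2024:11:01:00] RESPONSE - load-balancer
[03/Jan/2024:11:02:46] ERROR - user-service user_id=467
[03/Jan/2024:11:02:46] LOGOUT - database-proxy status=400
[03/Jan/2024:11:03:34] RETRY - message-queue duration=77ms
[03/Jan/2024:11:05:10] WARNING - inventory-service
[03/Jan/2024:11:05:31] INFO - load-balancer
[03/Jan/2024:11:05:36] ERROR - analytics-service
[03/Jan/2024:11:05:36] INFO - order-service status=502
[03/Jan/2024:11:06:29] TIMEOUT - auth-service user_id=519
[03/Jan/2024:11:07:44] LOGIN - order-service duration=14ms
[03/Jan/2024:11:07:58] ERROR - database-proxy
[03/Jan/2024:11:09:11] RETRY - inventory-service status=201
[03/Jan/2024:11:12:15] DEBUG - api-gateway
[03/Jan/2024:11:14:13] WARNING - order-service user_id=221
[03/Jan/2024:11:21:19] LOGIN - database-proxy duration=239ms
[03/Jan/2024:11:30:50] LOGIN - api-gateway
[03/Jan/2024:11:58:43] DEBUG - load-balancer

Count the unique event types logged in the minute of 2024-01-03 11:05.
3

To count unique event types:

1. Filter events in the minute starting at 2024-01-03 11:05
2. Extract event types from matching entries
3. Count unique types: 3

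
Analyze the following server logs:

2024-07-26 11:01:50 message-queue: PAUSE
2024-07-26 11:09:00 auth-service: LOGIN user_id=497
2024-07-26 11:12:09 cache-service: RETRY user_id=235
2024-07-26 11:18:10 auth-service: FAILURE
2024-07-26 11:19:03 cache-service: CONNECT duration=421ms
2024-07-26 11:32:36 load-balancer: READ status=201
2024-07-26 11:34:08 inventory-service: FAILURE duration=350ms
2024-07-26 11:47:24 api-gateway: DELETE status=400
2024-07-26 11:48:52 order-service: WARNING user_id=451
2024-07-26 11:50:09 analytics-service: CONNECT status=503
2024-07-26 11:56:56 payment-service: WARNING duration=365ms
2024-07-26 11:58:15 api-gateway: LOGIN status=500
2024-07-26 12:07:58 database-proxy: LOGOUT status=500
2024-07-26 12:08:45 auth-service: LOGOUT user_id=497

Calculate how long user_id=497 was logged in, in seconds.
3585

To calculate session duration:

1. Find LOGIN event for user_id=497: 2024-07-26 11:09:00
2. Find LOGOUT event for user_id=497: 2024-07-26 12:08:45
3. Session duration: 2024-07-26 12:08:45 - 2024-07-26 11:09:00 = 3585 seconds (59 minutes)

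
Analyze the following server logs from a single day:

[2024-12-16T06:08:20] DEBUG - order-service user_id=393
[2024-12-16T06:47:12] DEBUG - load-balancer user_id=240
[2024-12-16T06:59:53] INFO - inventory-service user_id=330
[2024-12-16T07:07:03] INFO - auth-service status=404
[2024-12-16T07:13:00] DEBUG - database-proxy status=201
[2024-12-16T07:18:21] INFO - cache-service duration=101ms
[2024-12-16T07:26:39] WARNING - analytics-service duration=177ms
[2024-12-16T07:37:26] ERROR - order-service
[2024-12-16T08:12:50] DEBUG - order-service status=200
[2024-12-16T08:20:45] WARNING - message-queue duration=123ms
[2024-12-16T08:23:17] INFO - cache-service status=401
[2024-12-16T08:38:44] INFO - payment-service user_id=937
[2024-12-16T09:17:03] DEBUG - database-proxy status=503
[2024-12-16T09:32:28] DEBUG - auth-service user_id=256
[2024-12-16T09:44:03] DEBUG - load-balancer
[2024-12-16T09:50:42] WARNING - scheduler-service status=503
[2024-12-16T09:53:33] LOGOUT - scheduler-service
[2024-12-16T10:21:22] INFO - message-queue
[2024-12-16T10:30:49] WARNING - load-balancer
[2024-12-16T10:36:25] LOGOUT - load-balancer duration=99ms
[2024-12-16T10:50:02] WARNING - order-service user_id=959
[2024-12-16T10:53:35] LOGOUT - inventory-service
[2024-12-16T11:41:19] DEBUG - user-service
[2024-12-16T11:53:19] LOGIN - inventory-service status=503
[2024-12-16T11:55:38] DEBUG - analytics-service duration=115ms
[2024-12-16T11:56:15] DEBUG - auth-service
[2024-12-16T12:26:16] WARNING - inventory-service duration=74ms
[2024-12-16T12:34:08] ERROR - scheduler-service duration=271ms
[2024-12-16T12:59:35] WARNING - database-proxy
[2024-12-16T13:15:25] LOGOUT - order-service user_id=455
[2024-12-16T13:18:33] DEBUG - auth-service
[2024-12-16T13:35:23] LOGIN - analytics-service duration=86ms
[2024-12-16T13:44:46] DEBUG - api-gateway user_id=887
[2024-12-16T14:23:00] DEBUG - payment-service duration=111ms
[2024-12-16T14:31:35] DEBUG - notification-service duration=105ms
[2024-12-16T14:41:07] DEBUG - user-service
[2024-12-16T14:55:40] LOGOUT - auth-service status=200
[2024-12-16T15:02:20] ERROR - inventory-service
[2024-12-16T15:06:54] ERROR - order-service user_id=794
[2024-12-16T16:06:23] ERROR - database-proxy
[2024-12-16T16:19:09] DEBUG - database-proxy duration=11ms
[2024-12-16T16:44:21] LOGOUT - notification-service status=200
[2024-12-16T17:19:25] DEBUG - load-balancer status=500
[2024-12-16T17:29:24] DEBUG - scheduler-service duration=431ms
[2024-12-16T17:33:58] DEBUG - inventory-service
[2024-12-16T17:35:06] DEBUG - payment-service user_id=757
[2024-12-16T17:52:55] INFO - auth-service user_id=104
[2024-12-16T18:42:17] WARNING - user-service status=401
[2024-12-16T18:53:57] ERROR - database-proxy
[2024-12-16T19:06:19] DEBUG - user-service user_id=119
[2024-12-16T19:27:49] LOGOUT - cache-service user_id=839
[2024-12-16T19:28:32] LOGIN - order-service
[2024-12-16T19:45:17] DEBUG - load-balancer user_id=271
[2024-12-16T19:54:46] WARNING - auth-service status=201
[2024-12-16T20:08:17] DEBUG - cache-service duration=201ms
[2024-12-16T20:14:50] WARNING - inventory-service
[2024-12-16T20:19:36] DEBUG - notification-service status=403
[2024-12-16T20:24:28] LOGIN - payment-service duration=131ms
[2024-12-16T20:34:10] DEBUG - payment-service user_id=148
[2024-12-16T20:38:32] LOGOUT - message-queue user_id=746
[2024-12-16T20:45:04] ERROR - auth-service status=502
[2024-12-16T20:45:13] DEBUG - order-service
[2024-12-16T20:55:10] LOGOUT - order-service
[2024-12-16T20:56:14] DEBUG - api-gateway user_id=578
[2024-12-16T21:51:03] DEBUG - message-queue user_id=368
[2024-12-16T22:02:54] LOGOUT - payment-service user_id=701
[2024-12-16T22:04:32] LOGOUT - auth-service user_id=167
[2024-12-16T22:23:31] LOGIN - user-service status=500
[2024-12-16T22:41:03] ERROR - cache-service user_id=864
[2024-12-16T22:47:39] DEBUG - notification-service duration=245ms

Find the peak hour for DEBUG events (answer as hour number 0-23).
20

To find the peak hour:

1. Group all DEBUG events by hour
2. Count events in each hour
3. Find hour with maximum count
4. Peak hour: 20 (with 5 events)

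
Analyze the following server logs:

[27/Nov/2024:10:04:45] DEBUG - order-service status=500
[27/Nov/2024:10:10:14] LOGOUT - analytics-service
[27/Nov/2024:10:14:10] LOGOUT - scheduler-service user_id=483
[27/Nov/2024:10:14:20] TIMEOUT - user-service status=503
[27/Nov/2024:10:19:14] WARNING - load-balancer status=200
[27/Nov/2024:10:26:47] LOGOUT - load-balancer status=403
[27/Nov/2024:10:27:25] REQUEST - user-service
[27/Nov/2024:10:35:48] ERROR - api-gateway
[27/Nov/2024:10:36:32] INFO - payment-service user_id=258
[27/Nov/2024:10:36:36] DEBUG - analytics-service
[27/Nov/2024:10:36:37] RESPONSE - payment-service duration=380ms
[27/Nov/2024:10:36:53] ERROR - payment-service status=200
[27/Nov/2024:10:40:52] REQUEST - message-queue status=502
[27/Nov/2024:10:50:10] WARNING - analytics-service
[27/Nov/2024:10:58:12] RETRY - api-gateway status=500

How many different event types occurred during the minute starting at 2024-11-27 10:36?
4

To count unique event types:

1. Filter events in the minute starting at 2024-11-27 10:36
2. Extract event types from matching entries
3. Count unique types: 4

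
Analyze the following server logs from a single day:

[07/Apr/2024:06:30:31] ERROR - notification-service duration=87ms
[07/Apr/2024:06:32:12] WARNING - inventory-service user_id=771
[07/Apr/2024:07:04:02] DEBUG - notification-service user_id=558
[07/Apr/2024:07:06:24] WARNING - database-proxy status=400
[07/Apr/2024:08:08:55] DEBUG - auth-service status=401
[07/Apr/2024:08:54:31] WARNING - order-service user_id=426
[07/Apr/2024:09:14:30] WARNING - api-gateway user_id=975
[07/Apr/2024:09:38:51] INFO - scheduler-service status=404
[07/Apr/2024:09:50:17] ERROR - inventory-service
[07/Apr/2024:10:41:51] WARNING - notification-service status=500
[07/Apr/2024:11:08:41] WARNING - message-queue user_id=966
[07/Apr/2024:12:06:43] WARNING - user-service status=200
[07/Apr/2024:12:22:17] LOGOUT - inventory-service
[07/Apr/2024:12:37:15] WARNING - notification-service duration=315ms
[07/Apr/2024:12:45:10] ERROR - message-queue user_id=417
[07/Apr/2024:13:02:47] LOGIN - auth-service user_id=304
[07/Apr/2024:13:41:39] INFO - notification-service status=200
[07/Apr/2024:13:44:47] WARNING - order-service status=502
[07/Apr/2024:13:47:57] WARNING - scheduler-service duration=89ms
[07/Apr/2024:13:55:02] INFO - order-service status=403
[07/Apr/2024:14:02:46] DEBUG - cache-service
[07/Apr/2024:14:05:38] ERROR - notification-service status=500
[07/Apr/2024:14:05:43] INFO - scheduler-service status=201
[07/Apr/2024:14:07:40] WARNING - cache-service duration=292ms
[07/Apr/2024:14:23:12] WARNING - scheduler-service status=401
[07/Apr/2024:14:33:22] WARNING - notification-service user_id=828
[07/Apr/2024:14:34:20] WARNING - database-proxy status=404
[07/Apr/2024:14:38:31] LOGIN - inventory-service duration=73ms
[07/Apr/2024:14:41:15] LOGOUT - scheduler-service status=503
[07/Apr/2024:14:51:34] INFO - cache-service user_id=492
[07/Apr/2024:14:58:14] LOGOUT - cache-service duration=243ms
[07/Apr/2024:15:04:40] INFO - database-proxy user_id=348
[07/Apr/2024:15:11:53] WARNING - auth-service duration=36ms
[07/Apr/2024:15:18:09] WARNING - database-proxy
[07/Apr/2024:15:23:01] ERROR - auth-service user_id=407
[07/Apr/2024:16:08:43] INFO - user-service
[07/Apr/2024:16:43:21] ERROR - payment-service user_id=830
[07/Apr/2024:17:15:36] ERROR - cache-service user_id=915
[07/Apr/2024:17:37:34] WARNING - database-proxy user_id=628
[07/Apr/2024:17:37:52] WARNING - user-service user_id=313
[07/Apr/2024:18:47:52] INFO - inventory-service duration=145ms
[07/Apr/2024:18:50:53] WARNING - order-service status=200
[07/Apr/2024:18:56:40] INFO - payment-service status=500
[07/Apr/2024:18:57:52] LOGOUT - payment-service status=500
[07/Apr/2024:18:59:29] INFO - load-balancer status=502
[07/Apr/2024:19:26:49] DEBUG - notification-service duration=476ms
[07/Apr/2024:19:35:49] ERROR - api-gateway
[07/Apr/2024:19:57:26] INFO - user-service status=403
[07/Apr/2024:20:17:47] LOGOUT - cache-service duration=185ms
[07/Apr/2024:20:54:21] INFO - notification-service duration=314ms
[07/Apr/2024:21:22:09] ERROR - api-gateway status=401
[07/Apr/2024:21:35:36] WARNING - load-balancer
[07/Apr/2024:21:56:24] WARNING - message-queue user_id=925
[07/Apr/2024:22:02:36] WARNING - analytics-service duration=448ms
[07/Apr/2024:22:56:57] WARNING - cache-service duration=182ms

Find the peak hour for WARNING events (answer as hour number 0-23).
14

To find the peak hour:

1. Group all WARNING events by hour
2. Count events in each hour
3. Find hour with maximum count
4. Peak hour: 14 (with 4 events)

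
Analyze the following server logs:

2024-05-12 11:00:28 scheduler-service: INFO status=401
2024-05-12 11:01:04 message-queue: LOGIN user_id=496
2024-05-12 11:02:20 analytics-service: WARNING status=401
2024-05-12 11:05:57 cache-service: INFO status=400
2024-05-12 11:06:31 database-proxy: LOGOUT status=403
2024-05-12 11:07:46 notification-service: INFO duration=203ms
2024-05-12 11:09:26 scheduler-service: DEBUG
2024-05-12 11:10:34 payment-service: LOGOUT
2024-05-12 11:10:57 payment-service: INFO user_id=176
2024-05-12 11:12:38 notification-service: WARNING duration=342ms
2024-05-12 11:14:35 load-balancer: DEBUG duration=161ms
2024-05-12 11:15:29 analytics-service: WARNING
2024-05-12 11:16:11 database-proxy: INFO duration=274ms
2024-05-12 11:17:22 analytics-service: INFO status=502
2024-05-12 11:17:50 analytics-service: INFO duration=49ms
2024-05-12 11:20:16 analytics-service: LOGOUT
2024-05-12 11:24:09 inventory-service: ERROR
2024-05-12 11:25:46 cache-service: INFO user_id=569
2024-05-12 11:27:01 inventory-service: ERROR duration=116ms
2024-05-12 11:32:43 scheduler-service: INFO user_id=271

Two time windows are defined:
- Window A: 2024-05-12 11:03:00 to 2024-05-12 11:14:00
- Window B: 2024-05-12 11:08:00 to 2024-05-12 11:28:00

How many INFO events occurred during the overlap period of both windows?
1

To find overlap events:

1. Window A: 2024-05-12 11:03:00 to 2024-05-12 11:14:00
2. Window B: 2024-05-12 11:08:00 to 2024-05-12 11:28:00
3. Overlap period: 2024-05-12 11:08:00 to 2024-05-12 11:14:00
4. Count INFO events in overlap: 1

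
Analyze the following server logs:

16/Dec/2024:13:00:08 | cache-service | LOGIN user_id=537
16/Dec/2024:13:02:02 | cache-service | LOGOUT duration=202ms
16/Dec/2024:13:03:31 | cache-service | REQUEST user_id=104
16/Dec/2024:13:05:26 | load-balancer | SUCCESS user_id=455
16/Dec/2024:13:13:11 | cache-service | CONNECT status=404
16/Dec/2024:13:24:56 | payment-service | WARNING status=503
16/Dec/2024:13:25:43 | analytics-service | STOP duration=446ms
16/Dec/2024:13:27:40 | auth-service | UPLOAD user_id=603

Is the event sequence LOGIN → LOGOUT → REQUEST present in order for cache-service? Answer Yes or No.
Yes

To verify sequence order:

1. Find all events in sequence LOGIN → LOGOUT → REQUEST for cache-service
2. Extract their timestamps
3. Check if timestamps are in ascending order
4. Result: Yes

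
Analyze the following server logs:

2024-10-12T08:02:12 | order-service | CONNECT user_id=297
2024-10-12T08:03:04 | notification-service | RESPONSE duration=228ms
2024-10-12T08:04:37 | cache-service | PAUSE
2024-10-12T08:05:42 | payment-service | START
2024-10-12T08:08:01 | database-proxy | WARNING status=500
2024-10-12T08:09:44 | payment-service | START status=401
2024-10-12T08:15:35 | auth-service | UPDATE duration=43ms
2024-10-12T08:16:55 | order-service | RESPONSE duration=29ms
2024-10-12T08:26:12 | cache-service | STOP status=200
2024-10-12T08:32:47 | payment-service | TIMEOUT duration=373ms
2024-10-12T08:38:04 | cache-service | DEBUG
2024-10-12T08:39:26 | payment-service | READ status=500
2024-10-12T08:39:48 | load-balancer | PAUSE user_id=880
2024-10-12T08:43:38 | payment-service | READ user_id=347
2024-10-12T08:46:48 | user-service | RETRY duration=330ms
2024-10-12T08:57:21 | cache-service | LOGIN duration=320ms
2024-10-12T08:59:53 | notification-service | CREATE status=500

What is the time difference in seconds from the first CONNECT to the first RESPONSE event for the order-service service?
883

To find the time between events:

1. Locate the first CONNECT event for order-service: 2024-10-12T08:02:12
2. Locate the first RESPONSE event for order-service: 2024-10-12T08:16:55
3. Calculate the difference: 2024-10-12T08:16:55 - 2024-10-12T08:02:12 = 883 seconds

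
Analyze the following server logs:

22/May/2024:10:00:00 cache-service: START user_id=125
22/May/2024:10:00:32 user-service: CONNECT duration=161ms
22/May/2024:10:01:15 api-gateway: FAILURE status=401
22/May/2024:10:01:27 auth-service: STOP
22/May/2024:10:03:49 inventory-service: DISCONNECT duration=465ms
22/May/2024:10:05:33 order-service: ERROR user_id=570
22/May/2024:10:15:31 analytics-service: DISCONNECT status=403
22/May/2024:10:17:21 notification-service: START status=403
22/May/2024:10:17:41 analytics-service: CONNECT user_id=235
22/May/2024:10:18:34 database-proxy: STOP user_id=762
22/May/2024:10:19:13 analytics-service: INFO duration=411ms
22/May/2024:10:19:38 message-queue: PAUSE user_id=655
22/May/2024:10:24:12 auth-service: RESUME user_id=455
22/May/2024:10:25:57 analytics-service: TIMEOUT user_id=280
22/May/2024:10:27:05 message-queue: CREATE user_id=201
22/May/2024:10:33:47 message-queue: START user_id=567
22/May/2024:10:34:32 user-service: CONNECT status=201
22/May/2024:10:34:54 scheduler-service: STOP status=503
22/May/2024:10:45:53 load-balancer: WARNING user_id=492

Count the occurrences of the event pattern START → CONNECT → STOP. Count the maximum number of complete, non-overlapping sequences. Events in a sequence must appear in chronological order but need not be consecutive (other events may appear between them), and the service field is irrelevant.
3

To count sequences:

1. Look for pattern: START → CONNECT → STOP
2. Greedily scan the log in chronological order, matching each sequence element in turn (ignoring service)
3. Each time the full pattern completes, increment the count and restart matching from the next event
4. Complete non-overlapping sequences found: 3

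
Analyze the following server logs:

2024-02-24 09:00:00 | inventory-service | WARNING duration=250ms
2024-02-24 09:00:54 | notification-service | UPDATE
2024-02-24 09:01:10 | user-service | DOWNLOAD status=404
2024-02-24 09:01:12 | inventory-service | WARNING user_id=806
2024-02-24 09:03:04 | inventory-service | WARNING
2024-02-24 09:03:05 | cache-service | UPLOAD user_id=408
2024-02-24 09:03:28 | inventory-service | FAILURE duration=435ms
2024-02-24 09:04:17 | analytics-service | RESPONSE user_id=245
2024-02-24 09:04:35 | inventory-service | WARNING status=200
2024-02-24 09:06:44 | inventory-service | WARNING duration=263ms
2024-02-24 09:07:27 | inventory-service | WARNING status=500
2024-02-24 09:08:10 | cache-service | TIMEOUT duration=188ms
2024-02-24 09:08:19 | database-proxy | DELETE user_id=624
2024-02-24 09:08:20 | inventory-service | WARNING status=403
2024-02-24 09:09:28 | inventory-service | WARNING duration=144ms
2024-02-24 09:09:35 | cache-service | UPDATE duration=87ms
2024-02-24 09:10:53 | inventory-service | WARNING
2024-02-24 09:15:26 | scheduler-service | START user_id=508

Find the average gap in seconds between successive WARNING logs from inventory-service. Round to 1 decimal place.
81.6

To calculate average interval:

1. Find all WARNING events for inventory-service in order
2. Calculate time gaps between consecutive events
3. Compute mean of gaps: 653 / 8 = 81.6 seconds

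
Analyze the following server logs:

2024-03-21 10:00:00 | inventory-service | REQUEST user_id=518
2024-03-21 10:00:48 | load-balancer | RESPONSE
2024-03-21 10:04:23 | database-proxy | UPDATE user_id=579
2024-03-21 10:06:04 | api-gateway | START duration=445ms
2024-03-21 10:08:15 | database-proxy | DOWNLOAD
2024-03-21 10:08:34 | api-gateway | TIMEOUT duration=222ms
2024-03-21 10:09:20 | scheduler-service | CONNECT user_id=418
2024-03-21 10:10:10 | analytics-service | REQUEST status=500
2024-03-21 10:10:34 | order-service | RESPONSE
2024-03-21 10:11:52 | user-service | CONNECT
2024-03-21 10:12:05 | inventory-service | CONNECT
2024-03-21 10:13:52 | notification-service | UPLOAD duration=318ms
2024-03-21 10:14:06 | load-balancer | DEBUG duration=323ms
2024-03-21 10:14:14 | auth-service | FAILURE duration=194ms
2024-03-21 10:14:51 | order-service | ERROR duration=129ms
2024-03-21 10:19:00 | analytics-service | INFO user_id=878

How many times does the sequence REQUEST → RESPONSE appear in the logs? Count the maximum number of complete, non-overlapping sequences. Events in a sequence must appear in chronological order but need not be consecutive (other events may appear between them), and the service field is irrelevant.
2

To count sequences:

1. Look for pattern: REQUEST → RESPONSE
2. Greedily scan the log in chronological order, matching each sequence element in turn (ignoring service)
3. Each time the full pattern completes, increment the count and restart matching from the next event
4. Complete non-overlapping sequences found: 2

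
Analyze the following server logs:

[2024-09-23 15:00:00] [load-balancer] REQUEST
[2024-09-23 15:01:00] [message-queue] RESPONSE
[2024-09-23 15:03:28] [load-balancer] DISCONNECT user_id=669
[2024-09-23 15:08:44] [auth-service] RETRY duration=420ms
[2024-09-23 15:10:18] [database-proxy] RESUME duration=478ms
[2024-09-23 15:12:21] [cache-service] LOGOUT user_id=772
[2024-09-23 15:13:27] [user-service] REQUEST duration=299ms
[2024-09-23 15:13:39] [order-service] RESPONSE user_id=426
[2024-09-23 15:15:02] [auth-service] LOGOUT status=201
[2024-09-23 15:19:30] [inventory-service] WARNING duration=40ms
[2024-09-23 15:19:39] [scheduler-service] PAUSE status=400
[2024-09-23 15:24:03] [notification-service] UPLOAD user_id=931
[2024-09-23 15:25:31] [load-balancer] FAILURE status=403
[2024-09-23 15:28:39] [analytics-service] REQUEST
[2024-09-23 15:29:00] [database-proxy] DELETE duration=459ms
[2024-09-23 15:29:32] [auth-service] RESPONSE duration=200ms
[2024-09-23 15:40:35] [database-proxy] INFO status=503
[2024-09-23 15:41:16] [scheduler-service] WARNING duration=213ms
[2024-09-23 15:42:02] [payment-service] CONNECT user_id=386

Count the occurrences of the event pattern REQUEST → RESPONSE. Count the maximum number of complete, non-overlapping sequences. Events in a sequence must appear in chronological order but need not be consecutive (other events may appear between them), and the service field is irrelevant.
3

To count sequences:

1. Look for pattern: REQUEST → RESPONSE
2. Greedily scan the log in chronological order, matching each sequence element in turn (ignoring service)
3. Each time the full pattern completes, increment the count and restart matching from the next event
4. Complete non-overlapping sequences found: 3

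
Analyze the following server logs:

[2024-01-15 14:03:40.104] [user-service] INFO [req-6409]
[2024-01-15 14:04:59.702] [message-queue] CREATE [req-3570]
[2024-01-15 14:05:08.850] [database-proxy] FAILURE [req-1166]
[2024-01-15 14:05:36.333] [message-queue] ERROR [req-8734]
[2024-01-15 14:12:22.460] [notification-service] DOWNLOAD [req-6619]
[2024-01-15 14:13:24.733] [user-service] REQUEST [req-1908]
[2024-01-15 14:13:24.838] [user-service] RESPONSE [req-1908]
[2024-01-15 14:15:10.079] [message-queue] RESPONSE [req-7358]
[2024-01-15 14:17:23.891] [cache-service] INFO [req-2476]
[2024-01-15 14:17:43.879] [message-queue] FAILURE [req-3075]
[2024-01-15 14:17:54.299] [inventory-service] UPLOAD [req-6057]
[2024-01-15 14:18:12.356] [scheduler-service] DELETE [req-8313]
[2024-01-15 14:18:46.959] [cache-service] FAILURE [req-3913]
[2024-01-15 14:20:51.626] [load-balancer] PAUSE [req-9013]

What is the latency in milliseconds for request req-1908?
105

To calculate latency:

1. Find REQUEST with id req-1908: 2024-01-15 14:13:24.733
2. Find RESPONSE with id req-1908: 2024-01-15 14:13:24.838
3. Latency: 2024-01-15 14:13:24.838 - 2024-01-15 14:13:24.733 = 105ms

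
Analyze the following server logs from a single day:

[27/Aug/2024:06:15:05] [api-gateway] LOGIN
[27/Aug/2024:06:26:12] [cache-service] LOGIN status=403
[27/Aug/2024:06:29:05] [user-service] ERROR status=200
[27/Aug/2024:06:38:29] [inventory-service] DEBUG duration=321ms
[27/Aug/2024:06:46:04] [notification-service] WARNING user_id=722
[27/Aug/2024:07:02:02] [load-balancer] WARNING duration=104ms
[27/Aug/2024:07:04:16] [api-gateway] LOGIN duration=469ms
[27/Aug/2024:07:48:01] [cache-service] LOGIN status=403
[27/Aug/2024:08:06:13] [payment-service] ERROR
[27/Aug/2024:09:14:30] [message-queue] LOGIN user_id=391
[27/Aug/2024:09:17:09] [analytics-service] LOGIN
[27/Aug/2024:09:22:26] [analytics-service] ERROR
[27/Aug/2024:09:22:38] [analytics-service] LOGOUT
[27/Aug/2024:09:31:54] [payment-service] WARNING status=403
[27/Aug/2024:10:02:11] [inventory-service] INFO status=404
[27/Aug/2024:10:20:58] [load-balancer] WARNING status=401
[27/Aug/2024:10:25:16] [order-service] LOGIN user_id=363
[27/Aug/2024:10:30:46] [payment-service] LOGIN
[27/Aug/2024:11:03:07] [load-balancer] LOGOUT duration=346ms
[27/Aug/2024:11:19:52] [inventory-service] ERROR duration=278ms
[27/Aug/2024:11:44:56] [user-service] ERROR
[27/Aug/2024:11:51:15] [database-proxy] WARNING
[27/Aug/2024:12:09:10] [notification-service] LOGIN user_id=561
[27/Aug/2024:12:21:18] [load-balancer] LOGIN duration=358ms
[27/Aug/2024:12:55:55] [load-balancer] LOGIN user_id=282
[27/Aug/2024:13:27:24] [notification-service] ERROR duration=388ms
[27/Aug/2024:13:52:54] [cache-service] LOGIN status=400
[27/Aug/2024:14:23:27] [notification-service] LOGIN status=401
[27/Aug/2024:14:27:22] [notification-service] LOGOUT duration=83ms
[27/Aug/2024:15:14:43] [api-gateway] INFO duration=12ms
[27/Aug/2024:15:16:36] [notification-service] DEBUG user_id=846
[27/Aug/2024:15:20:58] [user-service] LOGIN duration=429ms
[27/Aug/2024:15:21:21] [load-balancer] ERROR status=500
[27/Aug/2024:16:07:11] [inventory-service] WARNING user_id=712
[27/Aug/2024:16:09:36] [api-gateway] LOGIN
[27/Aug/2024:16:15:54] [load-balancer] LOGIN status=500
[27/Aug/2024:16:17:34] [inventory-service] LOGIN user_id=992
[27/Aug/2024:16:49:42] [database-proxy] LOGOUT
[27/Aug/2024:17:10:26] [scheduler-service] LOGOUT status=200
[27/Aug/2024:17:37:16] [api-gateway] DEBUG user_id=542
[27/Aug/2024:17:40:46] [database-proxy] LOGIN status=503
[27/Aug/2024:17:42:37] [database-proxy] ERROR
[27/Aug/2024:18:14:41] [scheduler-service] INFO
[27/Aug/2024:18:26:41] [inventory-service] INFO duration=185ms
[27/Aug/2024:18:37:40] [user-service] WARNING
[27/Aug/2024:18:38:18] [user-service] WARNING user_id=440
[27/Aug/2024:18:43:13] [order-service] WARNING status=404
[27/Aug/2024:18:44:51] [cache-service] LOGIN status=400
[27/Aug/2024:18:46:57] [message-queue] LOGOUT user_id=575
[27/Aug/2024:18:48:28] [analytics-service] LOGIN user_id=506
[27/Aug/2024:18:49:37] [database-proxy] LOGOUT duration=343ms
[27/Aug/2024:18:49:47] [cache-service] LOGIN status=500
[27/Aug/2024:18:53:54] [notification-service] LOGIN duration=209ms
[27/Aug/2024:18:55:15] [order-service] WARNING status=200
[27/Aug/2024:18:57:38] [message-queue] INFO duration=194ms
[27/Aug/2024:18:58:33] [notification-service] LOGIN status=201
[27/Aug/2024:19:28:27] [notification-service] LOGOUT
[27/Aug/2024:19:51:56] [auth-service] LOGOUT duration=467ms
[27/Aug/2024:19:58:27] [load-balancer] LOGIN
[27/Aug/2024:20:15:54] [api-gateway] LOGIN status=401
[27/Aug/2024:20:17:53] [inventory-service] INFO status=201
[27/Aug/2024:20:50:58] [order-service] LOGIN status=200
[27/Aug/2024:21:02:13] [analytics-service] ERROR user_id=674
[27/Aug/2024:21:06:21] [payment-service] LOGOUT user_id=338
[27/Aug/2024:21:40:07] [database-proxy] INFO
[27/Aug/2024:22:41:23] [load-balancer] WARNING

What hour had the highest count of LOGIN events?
18

To find the peak hour:

1. Group all LOGIN events by hour
2. Count events in each hour
3. Find hour with maximum count
4. Peak hour: 18 (with 5 events)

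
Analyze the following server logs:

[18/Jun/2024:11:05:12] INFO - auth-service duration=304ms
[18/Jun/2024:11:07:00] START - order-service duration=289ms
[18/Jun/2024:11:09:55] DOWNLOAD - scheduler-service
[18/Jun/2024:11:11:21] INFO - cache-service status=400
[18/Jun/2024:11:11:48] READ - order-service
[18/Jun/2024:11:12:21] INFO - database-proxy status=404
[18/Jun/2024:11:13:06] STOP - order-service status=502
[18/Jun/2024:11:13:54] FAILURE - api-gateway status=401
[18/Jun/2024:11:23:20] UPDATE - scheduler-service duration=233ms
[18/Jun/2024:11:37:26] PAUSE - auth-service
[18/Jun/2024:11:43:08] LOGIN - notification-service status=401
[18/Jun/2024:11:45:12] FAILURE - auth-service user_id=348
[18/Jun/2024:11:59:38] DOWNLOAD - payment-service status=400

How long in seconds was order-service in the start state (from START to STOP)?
366

To calculate state duration:

1. Find START event for order-service: 18/Jun/2024:11:07:00
2. Find STOP event for order-service: 18/Jun/2024:11:13:06
3. Calculate duration: 18/Jun/2024:11:13:06 - 18/Jun/2024:11:07:00 = 366 seconds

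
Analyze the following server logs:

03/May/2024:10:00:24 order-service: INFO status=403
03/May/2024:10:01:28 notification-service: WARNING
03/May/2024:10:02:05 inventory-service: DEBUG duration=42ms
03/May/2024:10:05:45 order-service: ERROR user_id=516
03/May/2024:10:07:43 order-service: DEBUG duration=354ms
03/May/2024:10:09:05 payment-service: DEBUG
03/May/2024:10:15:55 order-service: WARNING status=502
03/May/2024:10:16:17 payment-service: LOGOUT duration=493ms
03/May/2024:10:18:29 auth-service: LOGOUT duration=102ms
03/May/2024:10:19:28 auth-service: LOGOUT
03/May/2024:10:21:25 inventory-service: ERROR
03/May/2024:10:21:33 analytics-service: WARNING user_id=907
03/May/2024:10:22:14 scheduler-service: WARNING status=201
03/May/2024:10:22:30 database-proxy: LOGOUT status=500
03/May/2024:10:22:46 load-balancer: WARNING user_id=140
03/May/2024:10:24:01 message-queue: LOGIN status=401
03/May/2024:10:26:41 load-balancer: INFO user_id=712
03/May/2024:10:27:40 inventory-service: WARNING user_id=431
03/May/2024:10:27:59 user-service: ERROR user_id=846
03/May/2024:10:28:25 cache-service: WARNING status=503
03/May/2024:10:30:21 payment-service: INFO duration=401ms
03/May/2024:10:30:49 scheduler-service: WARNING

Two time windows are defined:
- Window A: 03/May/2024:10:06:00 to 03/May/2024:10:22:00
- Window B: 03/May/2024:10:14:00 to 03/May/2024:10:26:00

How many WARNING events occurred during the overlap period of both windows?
2

To find overlap events:

1. Window A: 03/May/2024:10:06:00 to 03/May/2024:10:22:00
2. Window B: 03/May/2024:10:14:00 to 03/May/2024:10:26:00
3. Overlap period: 03/May/2024:10:14:00 to 03/May/2024:10:22:00
4. Count WARNING events in overlap: 2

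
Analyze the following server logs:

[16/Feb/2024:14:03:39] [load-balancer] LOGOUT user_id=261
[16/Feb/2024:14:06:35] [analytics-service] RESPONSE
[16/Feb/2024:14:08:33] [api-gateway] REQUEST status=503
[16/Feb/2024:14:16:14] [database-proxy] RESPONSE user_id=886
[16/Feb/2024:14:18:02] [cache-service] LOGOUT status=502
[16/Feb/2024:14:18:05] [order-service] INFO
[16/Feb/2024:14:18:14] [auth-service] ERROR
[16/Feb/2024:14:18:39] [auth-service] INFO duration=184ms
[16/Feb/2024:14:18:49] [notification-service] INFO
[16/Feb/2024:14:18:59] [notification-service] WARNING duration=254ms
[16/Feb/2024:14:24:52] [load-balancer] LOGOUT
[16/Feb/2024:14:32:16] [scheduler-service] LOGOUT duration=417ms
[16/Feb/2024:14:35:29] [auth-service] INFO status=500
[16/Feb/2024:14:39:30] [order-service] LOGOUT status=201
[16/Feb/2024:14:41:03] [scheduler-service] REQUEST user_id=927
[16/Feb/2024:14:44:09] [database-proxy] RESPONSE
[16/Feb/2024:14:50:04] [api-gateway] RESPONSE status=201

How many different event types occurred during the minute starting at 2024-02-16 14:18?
4

To count unique event types:

1. Filter events in the minute starting at 2024-02-16 14:18
2. Extract event types from matching entries
3. Count unique types: 4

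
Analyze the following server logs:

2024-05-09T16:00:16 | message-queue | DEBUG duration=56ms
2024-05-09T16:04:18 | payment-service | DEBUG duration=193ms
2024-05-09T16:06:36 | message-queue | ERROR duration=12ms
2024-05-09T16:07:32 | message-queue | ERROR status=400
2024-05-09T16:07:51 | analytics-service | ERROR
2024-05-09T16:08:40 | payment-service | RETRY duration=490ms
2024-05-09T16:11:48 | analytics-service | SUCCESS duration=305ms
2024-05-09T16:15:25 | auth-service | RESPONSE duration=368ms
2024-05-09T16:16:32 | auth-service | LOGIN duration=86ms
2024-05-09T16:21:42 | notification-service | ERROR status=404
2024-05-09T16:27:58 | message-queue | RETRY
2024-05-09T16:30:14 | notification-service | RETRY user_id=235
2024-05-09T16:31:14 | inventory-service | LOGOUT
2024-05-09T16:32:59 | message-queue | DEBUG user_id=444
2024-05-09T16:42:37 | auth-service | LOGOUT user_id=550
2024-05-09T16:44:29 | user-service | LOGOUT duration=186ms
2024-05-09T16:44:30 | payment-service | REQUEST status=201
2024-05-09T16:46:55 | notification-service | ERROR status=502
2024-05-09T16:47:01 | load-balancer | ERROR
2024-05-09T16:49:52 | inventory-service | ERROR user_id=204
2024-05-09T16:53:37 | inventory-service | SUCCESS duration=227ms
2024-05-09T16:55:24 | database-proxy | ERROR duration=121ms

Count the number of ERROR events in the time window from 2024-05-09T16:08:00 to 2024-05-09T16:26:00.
1

To count events in the time window:

1. Window boundaries: 2024-05-09T16:08:00 to 2024-05-09T16:26:00
2. Filter for ERROR events within this window
3. Count matching events: 1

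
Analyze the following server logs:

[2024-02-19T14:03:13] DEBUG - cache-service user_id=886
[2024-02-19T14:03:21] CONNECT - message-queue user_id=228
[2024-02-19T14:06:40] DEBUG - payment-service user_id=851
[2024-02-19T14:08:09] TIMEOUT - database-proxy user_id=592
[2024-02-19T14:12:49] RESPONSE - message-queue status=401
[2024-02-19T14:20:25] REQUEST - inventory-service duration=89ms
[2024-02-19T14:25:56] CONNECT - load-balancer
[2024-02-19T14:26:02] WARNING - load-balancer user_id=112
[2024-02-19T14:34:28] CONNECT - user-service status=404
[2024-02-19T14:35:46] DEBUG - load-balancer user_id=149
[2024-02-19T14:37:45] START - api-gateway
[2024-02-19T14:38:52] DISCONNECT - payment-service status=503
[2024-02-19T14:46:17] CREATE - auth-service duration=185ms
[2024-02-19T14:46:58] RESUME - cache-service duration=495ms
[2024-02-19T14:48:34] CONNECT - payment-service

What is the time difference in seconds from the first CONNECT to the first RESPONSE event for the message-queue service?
568

To find the time between events:

1. Locate the first CONNECT event for message-queue: 2024-02-19T14:03:21
2. Locate the first RESPONSE event for message-queue: 2024-02-19T14:12:49
3. Calculate the difference: 2024-02-19T14:12:49 - 2024-02-19T14:03:21 = 568 seconds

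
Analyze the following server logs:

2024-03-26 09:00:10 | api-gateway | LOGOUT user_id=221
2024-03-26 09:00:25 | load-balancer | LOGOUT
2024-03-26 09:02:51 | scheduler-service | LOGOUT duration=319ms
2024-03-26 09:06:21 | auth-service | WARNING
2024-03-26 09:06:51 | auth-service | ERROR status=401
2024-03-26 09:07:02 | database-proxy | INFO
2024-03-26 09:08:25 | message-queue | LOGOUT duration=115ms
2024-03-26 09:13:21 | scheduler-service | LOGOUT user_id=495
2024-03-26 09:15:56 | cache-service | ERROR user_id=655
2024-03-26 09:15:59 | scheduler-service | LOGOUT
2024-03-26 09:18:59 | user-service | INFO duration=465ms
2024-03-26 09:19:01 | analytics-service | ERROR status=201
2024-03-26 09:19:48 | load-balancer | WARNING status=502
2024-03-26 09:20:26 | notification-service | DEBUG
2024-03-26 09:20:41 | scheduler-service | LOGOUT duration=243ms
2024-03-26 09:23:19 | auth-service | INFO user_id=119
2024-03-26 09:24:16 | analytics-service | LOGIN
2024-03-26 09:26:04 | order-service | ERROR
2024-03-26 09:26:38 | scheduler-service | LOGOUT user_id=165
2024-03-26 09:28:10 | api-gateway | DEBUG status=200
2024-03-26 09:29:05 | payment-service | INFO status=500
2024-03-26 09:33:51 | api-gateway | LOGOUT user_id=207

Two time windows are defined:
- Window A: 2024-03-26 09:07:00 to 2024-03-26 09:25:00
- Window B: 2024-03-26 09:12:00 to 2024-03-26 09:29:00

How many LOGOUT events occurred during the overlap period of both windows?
3

To find overlap events:

1. Window A: 2024-03-26 09:07:00 to 2024-03-26 09:25:00
2. Window B: 2024-03-26 09:12:00 to 2024-03-26 09:29:00
3. Overlap period: 2024-03-26 09:12:00 to 2024-03-26 09:25:00
4. Count LOGOUT events in overlap: 3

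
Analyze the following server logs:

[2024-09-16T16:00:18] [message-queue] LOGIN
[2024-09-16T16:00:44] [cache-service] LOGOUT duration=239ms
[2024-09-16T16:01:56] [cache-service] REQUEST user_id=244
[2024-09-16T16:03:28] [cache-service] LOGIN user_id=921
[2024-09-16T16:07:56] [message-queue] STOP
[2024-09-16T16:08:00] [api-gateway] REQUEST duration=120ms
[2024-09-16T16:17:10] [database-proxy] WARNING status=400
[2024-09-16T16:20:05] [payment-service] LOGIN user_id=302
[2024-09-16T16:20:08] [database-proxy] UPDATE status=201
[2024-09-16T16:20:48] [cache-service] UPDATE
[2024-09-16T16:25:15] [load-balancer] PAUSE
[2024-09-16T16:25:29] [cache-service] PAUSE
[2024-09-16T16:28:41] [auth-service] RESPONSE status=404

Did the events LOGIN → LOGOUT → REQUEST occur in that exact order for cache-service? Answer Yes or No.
No

To verify sequence order:

1. Find all events in sequence LOGIN → LOGOUT → REQUEST for cache-service
2. Extract their timestamps
3. Check if timestamps are in ascending order
4. Result: No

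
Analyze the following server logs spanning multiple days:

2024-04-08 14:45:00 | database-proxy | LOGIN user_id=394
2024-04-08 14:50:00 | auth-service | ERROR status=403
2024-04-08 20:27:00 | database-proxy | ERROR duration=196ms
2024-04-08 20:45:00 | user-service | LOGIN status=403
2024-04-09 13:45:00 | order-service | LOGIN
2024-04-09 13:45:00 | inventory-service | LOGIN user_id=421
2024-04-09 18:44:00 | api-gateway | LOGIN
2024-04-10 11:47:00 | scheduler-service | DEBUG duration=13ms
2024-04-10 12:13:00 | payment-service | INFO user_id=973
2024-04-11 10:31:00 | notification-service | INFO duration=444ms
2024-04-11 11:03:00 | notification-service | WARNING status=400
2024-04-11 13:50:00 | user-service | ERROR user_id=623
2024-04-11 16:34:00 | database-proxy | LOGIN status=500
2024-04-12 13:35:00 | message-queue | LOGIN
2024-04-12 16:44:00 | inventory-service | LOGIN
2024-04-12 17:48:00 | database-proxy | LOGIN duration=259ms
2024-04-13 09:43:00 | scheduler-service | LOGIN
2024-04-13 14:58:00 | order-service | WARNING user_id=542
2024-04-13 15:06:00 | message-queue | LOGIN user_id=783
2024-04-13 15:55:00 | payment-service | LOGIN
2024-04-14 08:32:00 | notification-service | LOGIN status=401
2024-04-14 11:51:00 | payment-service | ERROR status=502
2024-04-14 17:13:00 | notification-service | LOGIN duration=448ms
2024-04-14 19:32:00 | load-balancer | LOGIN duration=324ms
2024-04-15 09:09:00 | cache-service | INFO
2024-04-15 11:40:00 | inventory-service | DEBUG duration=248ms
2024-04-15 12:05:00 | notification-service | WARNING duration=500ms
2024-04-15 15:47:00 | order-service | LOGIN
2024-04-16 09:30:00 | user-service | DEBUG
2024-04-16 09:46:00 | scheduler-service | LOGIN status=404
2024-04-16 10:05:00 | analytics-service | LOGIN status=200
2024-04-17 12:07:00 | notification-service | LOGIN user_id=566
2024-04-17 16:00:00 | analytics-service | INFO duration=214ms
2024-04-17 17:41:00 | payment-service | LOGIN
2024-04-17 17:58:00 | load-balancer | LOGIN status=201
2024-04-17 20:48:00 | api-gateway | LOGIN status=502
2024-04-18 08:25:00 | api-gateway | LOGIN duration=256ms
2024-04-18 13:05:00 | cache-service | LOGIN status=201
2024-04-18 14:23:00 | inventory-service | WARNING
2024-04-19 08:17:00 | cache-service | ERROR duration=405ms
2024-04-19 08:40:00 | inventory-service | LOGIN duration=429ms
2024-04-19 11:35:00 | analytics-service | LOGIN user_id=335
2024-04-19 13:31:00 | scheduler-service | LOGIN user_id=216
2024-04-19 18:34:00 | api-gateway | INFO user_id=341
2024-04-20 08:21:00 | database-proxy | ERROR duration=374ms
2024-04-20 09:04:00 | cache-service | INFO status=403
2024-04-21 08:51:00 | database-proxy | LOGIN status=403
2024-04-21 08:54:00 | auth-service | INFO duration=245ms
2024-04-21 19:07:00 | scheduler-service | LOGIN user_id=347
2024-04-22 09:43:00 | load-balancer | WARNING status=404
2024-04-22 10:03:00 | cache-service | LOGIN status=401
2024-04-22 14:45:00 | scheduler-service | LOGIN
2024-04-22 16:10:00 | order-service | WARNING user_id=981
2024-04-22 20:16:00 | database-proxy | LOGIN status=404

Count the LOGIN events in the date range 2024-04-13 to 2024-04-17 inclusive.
13

To filter by date range:

1. Date range: 2024-04-13 through 2024-04-17, both dates inclusive
2. Filter for LOGIN events whose date falls in this range
3. Count matching events: 13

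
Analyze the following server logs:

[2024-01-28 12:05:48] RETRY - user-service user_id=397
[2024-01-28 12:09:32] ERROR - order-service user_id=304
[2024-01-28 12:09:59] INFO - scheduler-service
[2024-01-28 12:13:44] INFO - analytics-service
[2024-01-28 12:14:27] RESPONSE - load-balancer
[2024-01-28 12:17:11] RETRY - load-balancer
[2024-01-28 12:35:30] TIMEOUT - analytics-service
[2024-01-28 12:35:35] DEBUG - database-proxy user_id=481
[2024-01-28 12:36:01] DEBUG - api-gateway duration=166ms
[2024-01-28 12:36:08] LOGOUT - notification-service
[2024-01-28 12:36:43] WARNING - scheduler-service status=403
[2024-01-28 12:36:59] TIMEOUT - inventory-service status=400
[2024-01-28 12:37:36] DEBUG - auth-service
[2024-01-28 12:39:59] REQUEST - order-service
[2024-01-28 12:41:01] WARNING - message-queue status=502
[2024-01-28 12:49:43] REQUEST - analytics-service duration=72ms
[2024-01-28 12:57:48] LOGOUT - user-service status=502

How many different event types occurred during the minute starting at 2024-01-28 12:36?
4

To count unique event types:

1. Filter events in the minute starting at 2024-01-28 12:36
2. Extract event types from matching entries
3. Count unique types: 4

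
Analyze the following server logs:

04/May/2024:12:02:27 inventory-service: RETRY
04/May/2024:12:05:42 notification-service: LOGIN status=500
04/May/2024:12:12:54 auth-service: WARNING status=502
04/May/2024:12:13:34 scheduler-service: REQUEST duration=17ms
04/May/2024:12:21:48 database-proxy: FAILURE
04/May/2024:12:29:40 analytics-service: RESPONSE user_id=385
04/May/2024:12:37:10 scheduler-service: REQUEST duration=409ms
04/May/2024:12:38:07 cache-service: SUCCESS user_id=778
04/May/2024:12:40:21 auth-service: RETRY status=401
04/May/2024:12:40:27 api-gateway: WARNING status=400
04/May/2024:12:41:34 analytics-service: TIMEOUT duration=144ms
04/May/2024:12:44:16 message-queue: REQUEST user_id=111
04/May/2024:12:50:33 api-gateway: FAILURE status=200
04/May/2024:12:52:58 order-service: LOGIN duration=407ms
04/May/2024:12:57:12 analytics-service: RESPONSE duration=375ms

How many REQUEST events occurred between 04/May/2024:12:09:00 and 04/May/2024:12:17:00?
1

To count events in the time window:

1. Window boundaries: 04/May/2024:12:09:00 to 04/May/2024:12:17:00
2. Filter for REQUEST events within this window
3. Count matching events: 1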